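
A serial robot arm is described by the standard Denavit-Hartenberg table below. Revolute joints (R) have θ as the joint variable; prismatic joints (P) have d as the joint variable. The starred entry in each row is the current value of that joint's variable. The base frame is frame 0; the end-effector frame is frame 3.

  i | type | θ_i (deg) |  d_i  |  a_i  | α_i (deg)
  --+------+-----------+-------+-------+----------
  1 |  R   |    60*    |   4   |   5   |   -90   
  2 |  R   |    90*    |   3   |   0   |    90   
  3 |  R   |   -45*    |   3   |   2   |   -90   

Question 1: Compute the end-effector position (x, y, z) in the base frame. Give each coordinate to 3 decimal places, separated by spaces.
after link 1: o_1 = (2.5000, 4.3301, 4.0000)
after link 2: o_2 = (-0.0981, 5.8301, 4.0000)
after link 3: o_3 = (2.6267, 7.7211, 2.5858)

2.627 7.721 2.586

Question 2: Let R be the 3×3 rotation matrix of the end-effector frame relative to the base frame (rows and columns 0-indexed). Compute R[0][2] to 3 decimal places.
-0.612

End-effector z-axis (col 2 of R) = (-0.6124,0.3536,-0.7071)
R[0][2] = -0.6124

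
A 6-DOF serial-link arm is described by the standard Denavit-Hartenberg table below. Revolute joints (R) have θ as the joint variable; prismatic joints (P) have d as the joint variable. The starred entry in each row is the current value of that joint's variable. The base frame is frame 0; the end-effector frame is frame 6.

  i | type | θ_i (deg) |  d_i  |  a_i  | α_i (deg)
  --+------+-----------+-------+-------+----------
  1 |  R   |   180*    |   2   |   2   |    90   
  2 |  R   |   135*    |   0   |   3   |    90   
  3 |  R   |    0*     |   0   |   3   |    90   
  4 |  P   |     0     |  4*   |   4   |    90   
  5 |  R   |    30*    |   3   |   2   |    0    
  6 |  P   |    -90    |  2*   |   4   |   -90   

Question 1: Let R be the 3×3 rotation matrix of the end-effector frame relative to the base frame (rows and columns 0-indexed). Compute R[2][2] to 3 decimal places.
End-effector z-axis (col 2 of R) = (0.6124,-0.5000,0.6124)
R[2][2] = 0.6124

0.612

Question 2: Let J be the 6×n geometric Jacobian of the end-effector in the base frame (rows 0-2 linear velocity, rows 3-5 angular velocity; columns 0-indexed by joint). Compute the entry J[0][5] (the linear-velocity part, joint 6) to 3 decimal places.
prismatic axis z_5 = (0.7071,-0.0000,-0.7071)
J_v[:, 5] = z_5; J_ω[:, 5] = (0,0,0)
entry J[0][5] = 0.7071

0.707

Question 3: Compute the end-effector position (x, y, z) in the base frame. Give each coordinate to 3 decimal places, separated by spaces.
after link 1: o_1 = (-2.0000, 0.0000, 2.0000)
after link 2: o_2 = (0.1213, -0.0000, 4.1213)
after link 3: o_3 = (2.2426, -0.0000, 6.2426)
after link 4: o_4 = (5.0711, -4.0000, 9.0711)
after link 5: o_5 = (8.4171, -5.0000, 8.1745)
after link 6: o_6 = (11.2456, -1.5359, 8.1745)

11.246 -1.536 8.174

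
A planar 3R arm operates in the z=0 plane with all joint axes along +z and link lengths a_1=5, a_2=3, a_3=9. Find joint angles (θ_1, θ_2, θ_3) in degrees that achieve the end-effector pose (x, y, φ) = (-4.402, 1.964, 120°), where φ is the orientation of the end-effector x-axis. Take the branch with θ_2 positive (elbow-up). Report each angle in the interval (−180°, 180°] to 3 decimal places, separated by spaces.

wrist centre = target − a_3·(cos φ, sin φ) = (0.0980, -5.8302)
cos θ_2 = (34.0012−5²−3²)/(2·5·3) = 0.0000; θ_2 = 89.9978° (elbow-up)
β = atan2(-5.8302,0.0980) = -89.0370°; ψ = atan2(3.0000,5.0001) = 30.9632°
θ_1 = β − ψ = -120.0002°
θ_3 = φ − θ_1 − θ_2 = 150.0024° (wrapped to (-180°,180°])

-120.000 89.998 150.002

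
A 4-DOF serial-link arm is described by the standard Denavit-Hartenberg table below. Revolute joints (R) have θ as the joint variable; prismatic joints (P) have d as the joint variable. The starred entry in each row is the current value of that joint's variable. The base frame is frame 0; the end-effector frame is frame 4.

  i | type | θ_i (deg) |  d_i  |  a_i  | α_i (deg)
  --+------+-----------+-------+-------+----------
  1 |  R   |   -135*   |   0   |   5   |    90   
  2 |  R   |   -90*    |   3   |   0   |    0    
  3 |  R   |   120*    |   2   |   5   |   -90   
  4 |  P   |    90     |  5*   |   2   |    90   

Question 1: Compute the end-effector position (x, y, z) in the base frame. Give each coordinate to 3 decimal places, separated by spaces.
after link 1: o_1 = (-3.5355, -3.5355, 0.0000)
after link 2: o_2 = (-5.6569, -1.4142, 0.0000)
after link 3: o_3 = (-10.1329, -3.0619, 2.5000)
after link 4: o_4 = (-6.9509, -2.7083, 6.8301)

-6.951 -2.708 6.830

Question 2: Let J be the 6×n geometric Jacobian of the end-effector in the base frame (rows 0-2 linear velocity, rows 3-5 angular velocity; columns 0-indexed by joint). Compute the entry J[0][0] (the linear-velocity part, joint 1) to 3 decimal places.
2.708

axis z_0 = ẑ; lever o_n−o_0 = (-6.9509,-2.7083,6.8301)
cross product → J_v[:, 0] = (2.7083,-6.9509,0.0000)
J_ω[:, 0] = z_0
entry J[0][0] = 2.7083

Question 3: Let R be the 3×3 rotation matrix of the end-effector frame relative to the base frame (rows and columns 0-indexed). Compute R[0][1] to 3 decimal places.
End-effector y-axis (col 1 of R) = (0.3536,0.3536,0.8660)
R[0][1] = 0.3536

0.354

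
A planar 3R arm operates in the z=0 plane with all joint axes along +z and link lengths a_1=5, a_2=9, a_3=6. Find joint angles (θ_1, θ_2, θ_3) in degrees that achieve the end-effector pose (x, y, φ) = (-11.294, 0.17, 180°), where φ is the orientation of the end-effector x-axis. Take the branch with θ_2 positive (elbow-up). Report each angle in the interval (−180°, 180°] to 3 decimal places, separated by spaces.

wrist centre = target − a_3·(cos φ, sin φ) = (-5.2940, 0.1700)
cos θ_2 = (28.0553−5²−9²)/(2·5·9) = -0.8661; θ_2 = 150.0030° (elbow-up)
β = atan2(0.1700,-5.2940) = 178.1608°; ψ = atan2(4.4996,-2.7945) = 121.8423°
θ_1 = β − ψ = 56.3184°
θ_3 = φ − θ_1 − θ_2 = -26.3215° (wrapped to (-180°,180°])

56.318 150.003 -26.321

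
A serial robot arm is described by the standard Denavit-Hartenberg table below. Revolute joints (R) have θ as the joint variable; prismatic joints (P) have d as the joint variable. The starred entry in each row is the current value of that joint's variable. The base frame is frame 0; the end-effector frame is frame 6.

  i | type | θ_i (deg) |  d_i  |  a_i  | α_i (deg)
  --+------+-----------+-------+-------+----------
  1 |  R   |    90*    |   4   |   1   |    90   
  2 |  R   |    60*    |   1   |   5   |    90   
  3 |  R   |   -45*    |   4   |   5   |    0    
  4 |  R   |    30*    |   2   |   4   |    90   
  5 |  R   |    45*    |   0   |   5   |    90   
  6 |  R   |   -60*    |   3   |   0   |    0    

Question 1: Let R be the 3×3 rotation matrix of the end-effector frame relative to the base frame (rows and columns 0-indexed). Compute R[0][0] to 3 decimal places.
0.745

End-effector x-axis (col 0 of R) = (0.7450,0.5890,0.3131)
R[0][0] = 0.7450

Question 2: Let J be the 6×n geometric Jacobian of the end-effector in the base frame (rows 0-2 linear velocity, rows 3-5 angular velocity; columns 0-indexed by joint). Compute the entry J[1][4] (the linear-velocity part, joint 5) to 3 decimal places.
4.216

axis z_4 = (-0.9659,-0.1294,-0.2241); lever o_n−o_4 = (-1.4641,3.9568,4.0249)
cross product → J_v[:, 4] = (0.3660,4.2160,-4.0114)
J_ω[:, 4] = z_4
entry J[1][4] = 4.2160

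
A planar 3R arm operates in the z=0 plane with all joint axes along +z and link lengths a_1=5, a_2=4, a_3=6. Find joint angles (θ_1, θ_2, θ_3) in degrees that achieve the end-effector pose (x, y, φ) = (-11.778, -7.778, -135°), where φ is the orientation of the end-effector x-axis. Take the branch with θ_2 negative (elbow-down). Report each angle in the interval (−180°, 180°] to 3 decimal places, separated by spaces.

wrist centre = target − a_3·(cos φ, sin φ) = (-7.5354, -3.5354)
cos θ_2 = (69.2804−5²−4²)/(2·5·4) = 0.7070; θ_2 = -45.0078° (elbow-down)
β = atan2(-3.5354,-7.5354) = -154.8655°; ψ = atan2(-2.8288,7.8280) = -19.8683°
θ_1 = β − ψ = -134.9972°
θ_3 = φ − θ_1 − θ_2 = 45.0050° (wrapped to (-180°,180°])

-134.997 -45.008 45.005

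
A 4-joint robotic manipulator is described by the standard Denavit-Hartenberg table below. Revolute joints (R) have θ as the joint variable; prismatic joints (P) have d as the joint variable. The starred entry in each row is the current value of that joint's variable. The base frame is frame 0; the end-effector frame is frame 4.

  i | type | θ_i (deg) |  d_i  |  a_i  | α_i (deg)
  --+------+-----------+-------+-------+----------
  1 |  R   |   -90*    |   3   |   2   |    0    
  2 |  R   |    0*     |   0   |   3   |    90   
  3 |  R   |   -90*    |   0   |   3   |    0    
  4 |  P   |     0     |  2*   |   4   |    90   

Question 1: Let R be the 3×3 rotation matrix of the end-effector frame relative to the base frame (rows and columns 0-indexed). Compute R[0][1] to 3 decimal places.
-1.000

End-effector y-axis (col 1 of R) = (-1.0000,-0.0000,0.0000)
R[0][1] = -1.0000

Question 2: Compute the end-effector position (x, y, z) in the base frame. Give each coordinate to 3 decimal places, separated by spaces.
-2.000 -5.000 -4.000

after link 1: o_1 = (0.0000, -2.0000, 3.0000)
after link 2: o_2 = (0.0000, -5.0000, 3.0000)
after link 3: o_3 = (0.0000, -5.0000, 0.0000)
after link 4: o_4 = (-2.0000, -5.0000, -4.0000)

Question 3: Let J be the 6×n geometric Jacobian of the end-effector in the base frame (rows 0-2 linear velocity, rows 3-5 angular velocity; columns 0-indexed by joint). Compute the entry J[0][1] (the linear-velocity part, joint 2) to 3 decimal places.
axis z_1 = (0.0000,0.0000,1.0000); lever o_n−o_1 = (-2.0000,-3.0000,-7.0000)
cross product → J_v[:, 1] = (3.0000,-2.0000,0.0000)
J_ω[:, 1] = z_1
entry J[0][1] = 3.0000

3.000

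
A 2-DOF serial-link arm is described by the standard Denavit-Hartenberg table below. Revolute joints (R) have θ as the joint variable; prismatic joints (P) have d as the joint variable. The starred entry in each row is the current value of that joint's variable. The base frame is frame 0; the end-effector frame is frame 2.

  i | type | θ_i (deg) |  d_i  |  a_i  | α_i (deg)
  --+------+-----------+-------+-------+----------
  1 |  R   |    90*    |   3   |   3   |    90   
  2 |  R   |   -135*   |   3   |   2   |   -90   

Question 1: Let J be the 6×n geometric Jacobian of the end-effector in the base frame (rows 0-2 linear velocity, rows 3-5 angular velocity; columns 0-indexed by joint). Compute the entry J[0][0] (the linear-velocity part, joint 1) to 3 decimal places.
axis z_0 = ẑ; lever o_n−o_0 = (3.0000,1.5858,1.5858)
cross product → J_v[:, 0] = (-1.5858,3.0000,0.0000)
J_ω[:, 0] = z_0
entry J[0][0] = -1.5858

-1.586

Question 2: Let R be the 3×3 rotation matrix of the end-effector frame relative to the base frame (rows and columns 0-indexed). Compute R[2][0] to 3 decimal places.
End-effector x-axis (col 0 of R) = (0.0000,-0.7071,-0.7071)
R[2][0] = -0.7071

-0.707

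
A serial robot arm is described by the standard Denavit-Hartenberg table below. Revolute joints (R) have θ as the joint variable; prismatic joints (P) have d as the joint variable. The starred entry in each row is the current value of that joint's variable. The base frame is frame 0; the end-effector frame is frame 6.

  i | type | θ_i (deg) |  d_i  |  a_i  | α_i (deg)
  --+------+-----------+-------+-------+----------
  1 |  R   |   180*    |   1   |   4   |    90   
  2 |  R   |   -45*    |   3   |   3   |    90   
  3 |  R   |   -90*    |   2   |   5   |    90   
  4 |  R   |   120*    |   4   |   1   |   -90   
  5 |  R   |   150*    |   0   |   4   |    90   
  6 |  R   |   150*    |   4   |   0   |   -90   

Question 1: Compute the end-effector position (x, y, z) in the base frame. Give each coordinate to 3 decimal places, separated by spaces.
after link 1: o_1 = (-4.0000, 0.0000, 1.0000)
after link 2: o_2 = (-6.1213, 3.0000, -1.1213)
after link 3: o_3 = (-4.7071, -2.0000, -2.5355)
after link 4: o_4 = (-1.2663, -1.5000, -0.3195)
after link 5: o_5 = (-4.8018, -3.2321, 0.3876)
after link 6: o_6 = (-6.0266, -2.2321, -3.2866)

-6.027 -2.232 -3.287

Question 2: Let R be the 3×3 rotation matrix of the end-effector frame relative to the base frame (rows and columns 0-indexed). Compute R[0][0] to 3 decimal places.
End-effector x-axis (col 0 of R) = (0.5887,0.8080,0.0237)
R[0][0] = 0.5887

0.589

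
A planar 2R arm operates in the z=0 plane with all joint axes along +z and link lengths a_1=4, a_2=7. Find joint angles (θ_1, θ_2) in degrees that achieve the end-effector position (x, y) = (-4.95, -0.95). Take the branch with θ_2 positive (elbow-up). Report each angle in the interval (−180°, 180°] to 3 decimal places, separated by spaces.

90.007 134.996

cos θ_2 = (25.4050−4²−7²)/(2·4·7) = -0.7071; θ_2 = 134.9957° (elbow-up)
β = atan2(-0.9500,-4.9500) = -169.1359°; ψ = atan2(4.9501,-0.9494) = 100.8568°
θ_1 = β − ψ = -269.9928°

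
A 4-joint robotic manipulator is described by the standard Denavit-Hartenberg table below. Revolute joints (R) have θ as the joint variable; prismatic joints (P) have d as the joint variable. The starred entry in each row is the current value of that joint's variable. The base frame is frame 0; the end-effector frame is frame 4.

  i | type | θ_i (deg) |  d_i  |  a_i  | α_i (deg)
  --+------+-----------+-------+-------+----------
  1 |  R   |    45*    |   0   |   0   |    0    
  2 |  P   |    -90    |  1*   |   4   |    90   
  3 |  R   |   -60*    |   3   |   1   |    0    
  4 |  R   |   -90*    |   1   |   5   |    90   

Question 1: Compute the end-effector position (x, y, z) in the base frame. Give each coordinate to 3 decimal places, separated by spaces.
-2.708 -2.949 -2.366

after link 1: o_1 = (0.0000, 0.0000, 0.0000)
after link 2: o_2 = (2.8284, -2.8284, 1.0000)
after link 3: o_3 = (1.0607, -5.3033, 0.1340)
after link 4: o_4 = (-2.7083, -2.9485, -2.3660)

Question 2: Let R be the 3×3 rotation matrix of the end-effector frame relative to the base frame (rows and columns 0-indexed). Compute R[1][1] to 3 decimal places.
-0.707

End-effector y-axis (col 1 of R) = (-0.7071,-0.7071,0.0000)
R[1][1] = -0.7071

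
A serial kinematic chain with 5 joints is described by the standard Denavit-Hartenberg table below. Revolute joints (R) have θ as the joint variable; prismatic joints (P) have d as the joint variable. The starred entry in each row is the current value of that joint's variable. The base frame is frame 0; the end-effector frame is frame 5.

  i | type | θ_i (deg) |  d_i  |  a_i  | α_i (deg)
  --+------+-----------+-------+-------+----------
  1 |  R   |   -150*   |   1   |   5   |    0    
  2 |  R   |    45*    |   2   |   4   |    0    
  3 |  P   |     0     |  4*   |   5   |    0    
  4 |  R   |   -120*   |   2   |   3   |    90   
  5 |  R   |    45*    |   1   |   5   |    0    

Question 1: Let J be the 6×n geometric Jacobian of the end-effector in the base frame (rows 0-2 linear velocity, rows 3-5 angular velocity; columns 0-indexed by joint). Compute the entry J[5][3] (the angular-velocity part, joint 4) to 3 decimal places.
axis z_3 = (0.0000,0.0000,1.0000); lever o_n−o_3 = (-3.9142,5.3284,5.5355)
cross product → J_v[:, 3] = (-5.3284,-3.9142,0.0000)
J_ω[:, 3] = z_3
entry J[5][3] = 1.0000

1.000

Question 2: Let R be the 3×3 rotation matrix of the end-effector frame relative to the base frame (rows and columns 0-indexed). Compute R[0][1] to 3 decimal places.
0.500

End-effector y-axis (col 1 of R) = (0.5000,-0.5000,0.7071)
R[0][1] = 0.5000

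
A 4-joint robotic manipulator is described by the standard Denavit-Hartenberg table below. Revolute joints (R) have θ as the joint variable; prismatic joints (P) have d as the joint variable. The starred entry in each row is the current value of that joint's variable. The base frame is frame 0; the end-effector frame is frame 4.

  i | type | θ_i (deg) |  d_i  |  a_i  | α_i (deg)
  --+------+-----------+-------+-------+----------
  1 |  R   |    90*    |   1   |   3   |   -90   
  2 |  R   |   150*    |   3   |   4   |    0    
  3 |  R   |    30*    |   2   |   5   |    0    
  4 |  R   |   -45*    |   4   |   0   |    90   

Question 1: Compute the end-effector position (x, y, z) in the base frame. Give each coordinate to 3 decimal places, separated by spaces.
-9.000 -5.464 -1.000

after link 1: o_1 = (0.0000, 3.0000, 1.0000)
after link 2: o_2 = (-3.0000, -0.4641, -1.0000)
after link 3: o_3 = (-5.0000, -5.4641, -1.0000)
after link 4: o_4 = (-9.0000, -5.4641, -1.0000)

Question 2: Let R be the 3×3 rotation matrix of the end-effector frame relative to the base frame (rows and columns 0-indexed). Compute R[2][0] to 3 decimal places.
End-effector x-axis (col 0 of R) = (-0.0000,-0.7071,-0.7071)
R[2][0] = -0.7071

-0.707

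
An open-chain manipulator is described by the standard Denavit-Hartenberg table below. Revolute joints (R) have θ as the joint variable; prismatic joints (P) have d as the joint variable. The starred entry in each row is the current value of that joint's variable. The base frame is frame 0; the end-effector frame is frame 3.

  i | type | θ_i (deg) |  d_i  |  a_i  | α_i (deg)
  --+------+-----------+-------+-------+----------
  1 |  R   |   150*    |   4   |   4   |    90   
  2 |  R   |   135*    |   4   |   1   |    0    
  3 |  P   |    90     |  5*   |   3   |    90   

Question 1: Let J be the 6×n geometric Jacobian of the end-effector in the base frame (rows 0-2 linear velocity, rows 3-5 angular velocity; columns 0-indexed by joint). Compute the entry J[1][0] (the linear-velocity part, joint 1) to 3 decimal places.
3.485

axis z_0 = ẑ; lever o_n−o_0 = (3.4854,8.3800,2.5858)
cross product → J_v[:, 0] = (-8.3800,3.4854,0.0000)
J_ω[:, 0] = z_0
entry J[1][0] = 3.4854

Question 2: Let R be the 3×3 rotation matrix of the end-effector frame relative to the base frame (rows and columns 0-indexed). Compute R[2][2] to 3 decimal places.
End-effector z-axis (col 2 of R) = (0.6124,-0.3536,0.7071)
R[2][2] = 0.7071

0.707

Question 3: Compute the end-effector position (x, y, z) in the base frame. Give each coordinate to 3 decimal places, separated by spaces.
3.485 8.380 2.586

after link 1: o_1 = (-3.4641, 2.0000, 4.0000)
after link 2: o_2 = (-0.8517, 5.1105, 4.7071)
after link 3: o_3 = (3.4854, 8.3800, 2.5858)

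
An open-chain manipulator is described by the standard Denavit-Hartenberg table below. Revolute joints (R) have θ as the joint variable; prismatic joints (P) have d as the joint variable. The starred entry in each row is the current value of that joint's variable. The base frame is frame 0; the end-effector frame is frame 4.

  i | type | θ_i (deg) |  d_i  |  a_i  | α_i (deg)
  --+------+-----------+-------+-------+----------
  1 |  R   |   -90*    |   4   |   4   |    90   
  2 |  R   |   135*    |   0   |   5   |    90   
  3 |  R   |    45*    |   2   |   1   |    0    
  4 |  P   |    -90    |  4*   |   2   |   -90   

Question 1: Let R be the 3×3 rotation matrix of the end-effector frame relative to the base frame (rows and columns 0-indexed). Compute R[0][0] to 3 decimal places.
End-effector x-axis (col 0 of R) = (0.7071,0.5000,0.5000)
R[0][0] = 0.7071

0.707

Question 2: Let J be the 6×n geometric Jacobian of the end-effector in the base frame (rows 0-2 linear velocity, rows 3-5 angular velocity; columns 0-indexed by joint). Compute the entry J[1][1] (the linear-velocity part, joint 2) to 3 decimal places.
9.278

axis z_1 = (-1.0000,-0.0000,0.0000); lever o_n−o_1 = (0.7071,0.7929,9.2782)
cross product → J_v[:, 1] = (-0.0000,9.2782,-0.7929)
J_ω[:, 1] = z_1
entry J[1][1] = 9.2782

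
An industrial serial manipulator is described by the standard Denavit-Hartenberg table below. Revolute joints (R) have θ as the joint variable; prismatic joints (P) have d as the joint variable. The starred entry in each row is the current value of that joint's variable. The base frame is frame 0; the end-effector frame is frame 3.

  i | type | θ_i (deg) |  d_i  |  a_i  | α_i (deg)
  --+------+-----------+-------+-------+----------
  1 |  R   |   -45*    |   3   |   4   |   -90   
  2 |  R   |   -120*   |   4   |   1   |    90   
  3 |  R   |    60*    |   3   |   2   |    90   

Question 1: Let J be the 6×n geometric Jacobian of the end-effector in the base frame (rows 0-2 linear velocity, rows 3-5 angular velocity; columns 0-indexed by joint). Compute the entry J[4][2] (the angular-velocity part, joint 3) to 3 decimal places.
0.612

axis z_2 = (-0.6124,0.6124,-0.5000); lever o_n−o_2 = (-0.9659,3.4154,-0.6340)
cross product → J_v[:, 2] = (1.3195,0.0947,-1.5000)
J_ω[:, 2] = z_2
entry J[4][2] = 0.6124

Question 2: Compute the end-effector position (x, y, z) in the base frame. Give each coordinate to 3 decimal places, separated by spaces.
after link 1: o_1 = (2.8284, -2.8284, 3.0000)
after link 2: o_2 = (5.3033, 0.3536, 3.8660)
after link 3: o_3 = (4.3374, 3.7690, 3.2321)

4.337 3.769 3.232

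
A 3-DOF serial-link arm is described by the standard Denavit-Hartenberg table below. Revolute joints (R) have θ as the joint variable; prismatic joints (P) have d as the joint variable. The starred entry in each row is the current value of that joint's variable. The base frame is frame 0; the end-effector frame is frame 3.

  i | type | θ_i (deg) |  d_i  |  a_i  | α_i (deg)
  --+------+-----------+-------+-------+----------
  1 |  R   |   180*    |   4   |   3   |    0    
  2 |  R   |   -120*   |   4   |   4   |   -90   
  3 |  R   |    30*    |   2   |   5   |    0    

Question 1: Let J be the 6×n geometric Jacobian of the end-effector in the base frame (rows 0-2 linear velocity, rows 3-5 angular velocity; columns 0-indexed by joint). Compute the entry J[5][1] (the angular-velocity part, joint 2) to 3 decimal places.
axis z_1 = (0.0000,0.0000,1.0000); lever o_n−o_1 = (2.4330,8.2141,1.5000)
cross product → J_v[:, 1] = (-8.2141,2.4330,0.0000)
J_ω[:, 1] = z_1
entry J[5][1] = 1.0000

1.000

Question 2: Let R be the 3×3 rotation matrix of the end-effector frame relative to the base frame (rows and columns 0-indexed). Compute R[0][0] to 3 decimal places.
0.433

End-effector x-axis (col 0 of R) = (0.4330,0.7500,-0.5000)
R[0][0] = 0.4330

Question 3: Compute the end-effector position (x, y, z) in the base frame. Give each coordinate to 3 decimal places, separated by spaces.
after link 1: o_1 = (-3.0000, 0.0000, 4.0000)
after link 2: o_2 = (-1.0000, 3.4641, 8.0000)
after link 3: o_3 = (-0.5670, 8.2141, 5.5000)

-0.567 8.214 5.500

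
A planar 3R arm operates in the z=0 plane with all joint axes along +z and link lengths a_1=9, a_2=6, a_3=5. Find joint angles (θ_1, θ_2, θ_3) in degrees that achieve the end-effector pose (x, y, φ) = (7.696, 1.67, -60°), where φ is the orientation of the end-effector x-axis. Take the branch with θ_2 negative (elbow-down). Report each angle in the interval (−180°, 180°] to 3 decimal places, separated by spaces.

90.001 -120.000 -30.001

wrist centre = target − a_3·(cos φ, sin φ) = (5.1960, 6.0001)
cos θ_2 = (62.9999−9²−6²)/(2·9·6) = -0.5000; θ_2 = -120.0000° (elbow-down)
β = atan2(6.0001,5.1960) = 49.1080°; ψ = atan2(-5.1962,6.0000) = -40.8934°
θ_1 = β − ψ = 90.0014°
θ_3 = φ − θ_1 − θ_2 = -30.0014° (wrapped to (-180°,180°])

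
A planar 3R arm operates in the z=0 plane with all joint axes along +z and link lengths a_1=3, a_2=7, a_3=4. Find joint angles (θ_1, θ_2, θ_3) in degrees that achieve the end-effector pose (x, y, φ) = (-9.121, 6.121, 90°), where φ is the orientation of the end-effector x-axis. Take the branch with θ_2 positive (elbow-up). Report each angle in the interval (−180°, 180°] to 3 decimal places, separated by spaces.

134.991 45.014 -90.005

wrist centre = target − a_3·(cos φ, sin φ) = (-9.1210, 2.1210)
cos θ_2 = (87.6913−3²−7²)/(2·3·7) = 0.7069; θ_2 = 45.0139° (elbow-up)
β = atan2(2.1210,-9.1210) = 166.9091°; ψ = atan2(4.9509,7.9485) = 31.9177°
θ_1 = β − ψ = 134.9913°
θ_3 = φ − θ_1 − θ_2 = -90.0052° (wrapped to (-180°,180°])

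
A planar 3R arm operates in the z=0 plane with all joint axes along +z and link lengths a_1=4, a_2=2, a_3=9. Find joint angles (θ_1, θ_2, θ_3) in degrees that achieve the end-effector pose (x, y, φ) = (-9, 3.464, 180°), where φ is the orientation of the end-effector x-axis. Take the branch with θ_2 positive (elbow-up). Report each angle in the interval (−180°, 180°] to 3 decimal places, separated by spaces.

wrist centre = target − a_3·(cos φ, sin φ) = (0.0000, 3.4640)
cos θ_2 = (11.9993−4²−2²)/(2·4·2) = -0.5000; θ_2 = 120.0029° (elbow-up)
β = atan2(3.4640,0.0000) = 90.0000°; ψ = atan2(1.7320,2.9999) = 30.0000°
θ_1 = β − ψ = 60.0000°
θ_3 = φ − θ_1 − θ_2 = -0.0029° (wrapped to (-180°,180°])

60.000 120.003 -0.003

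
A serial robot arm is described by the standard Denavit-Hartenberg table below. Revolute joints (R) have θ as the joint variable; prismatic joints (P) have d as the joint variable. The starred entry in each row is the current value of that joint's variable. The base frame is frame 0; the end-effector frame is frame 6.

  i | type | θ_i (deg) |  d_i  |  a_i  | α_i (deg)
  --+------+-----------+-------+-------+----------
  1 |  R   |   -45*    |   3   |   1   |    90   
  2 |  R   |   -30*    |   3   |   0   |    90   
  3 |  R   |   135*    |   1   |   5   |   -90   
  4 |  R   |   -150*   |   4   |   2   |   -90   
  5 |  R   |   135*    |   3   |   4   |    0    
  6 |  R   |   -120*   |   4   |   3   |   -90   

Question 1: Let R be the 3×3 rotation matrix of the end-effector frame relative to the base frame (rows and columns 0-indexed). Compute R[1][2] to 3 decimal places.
-0.962

End-effector z-axis (col 2 of R) = (-0.2281,-0.9620,-0.1502)
R[1][2] = -0.9620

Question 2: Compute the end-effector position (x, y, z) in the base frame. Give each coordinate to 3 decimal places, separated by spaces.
-10.509 -0.046 -1.501

after link 1: o_1 = (0.7071, -0.7071, 3.0000)
after link 2: o_2 = (-1.4142, -2.8284, 3.0000)
after link 3: o_3 = (-6.4328, -2.8098, 3.9017)
after link 4: o_4 = (-4.9024, 1.3918, 3.8376)
after link 5: o_5 = (-9.1954, -1.0931, 3.2087)
after link 6: o_6 = (-10.5090, -0.0465, -1.5008)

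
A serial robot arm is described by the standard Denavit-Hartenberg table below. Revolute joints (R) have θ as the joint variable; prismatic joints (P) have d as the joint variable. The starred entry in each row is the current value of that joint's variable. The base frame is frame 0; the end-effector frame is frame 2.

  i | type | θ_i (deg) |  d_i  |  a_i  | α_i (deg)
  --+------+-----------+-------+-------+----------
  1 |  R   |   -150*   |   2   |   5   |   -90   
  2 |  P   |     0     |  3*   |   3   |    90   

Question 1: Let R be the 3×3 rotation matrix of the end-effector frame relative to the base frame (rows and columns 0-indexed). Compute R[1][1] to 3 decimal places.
-0.866

End-effector y-axis (col 1 of R) = (0.5000,-0.8660,0.0000)
R[1][1] = -0.8660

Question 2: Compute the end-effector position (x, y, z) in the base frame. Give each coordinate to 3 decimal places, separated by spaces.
-5.428 -6.598 2.000

after link 1: o_1 = (-4.3301, -2.5000, 2.0000)
after link 2: o_2 = (-5.4282, -6.5981, 2.0000)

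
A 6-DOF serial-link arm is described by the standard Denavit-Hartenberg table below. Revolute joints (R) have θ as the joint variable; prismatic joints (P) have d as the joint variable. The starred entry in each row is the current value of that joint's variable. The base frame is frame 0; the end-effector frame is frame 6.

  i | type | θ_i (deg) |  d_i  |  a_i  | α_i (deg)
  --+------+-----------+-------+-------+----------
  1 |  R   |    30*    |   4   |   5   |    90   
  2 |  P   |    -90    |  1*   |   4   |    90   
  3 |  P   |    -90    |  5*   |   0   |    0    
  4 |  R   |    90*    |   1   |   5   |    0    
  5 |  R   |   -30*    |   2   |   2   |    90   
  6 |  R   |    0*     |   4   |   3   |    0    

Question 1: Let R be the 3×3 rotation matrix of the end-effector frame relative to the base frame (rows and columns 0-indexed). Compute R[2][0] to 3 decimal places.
-0.866

End-effector x-axis (col 0 of R) = (-0.2500,0.4330,-0.8660)
R[2][0] = -0.8660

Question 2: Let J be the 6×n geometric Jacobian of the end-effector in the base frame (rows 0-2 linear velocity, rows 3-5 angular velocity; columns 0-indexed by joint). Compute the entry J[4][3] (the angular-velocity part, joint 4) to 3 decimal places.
-0.500

axis z_3 = (-0.8660,-0.5000,-0.0000); lever o_n−o_3 = (-5.5801,3.6651,-7.3301)
cross product → J_v[:, 3] = (3.6651,-6.3481,-5.9641)
J_ω[:, 3] = z_3
entry J[4][3] = -0.5000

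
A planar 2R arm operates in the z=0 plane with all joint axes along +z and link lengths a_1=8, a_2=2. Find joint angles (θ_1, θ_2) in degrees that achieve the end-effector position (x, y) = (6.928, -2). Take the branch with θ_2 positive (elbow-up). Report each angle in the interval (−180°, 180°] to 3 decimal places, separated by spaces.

-30.000 120.006

cos θ_2 = (51.9972−8²−2²)/(2·8·2) = -0.5001; θ_2 = 120.0058° (elbow-up)
β = atan2(-2.0000,6.9280) = -16.1026°; ψ = atan2(1.7319,6.9998) = 13.8974°
θ_1 = β − ψ = -30.0000°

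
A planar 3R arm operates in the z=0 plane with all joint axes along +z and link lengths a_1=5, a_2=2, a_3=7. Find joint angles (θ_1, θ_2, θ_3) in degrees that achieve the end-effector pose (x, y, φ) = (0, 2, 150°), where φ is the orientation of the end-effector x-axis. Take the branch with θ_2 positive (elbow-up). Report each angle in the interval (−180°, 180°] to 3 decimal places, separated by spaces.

-30.000 60.000 120.000

wrist centre = target − a_3·(cos φ, sin φ) = (6.0622, -1.5000)
cos θ_2 = (39.0000−5²−2²)/(2·5·2) = 0.5000; θ_2 = 60.0000° (elbow-up)
β = atan2(-1.5000,6.0622) = -13.8979°; ψ = atan2(1.7321,6.0000) = 16.1021°
θ_1 = β − ψ = -30.0000°
θ_3 = φ − θ_1 − θ_2 = 120.0000° (wrapped to (-180°,180°])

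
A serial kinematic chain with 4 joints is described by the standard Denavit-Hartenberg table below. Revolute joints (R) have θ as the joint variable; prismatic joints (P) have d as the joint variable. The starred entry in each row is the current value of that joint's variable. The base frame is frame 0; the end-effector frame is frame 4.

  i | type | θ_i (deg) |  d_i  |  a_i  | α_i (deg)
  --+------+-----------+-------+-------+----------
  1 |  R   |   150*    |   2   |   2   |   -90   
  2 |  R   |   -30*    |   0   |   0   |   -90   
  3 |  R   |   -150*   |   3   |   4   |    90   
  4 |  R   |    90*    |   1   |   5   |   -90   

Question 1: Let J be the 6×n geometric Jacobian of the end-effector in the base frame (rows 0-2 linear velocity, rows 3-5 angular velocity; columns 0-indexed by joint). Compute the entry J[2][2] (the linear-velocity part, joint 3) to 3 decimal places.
0.567

axis z_2 = (-0.4330,0.2500,-0.8660); lever o_n−o_2 = (-1.0580,-0.6986,-8.9103)
cross product → J_v[:, 2] = (-2.8325,-2.9420,0.5670)
J_ω[:, 2] = z_2
entry J[2][2] = 0.5670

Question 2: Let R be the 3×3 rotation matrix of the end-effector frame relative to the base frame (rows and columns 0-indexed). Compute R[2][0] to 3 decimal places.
End-effector x-axis (col 0 of R) = (-0.4330,0.2500,-0.8660)
R[2][0] = -0.8660

-0.866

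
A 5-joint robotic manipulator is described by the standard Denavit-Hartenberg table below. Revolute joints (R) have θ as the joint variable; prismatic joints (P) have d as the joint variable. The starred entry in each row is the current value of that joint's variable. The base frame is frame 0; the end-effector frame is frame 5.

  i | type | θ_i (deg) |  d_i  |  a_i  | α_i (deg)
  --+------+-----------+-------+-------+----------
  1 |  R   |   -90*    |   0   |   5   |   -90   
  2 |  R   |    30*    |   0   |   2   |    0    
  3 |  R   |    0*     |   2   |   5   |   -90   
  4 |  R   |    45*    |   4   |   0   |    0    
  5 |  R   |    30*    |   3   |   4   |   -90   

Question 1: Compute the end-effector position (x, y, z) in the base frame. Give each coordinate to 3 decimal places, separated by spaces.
-1.864 -8.459 -10.080

after link 1: o_1 = (0.0000, -5.0000, 0.0000)
after link 2: o_2 = (0.0000, -6.7321, -1.0000)
after link 3: o_3 = (2.0000, -11.0622, -3.5000)
after link 4: o_4 = (2.0000, -9.0622, -6.9641)
after link 5: o_5 = (-1.8637, -8.4588, -10.0798)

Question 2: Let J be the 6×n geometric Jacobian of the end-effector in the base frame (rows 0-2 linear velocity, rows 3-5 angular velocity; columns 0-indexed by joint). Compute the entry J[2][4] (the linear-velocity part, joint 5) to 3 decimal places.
axis z_4 = (0.0000,0.5000,-0.8660); lever o_n−o_4 = (-3.8637,0.6034,-3.1157)
cross product → J_v[:, 4] = (-1.0353,3.3461,1.9319)
J_ω[:, 4] = z_4
entry J[2][4] = 1.9319

1.932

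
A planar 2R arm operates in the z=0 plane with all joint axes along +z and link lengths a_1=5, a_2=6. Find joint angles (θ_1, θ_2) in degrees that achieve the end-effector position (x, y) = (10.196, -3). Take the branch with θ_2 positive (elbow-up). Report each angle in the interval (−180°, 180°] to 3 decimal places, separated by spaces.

cos θ_2 = (112.9584−5²−6²)/(2·5·6) = 0.8660; θ_2 = 30.0059° (elbow-up)
β = atan2(-3.0000,10.1960) = -16.3956°; ψ = atan2(3.0005,10.1958) = 16.3986°
θ_1 = β − ψ = -32.7943°

-32.794 30.006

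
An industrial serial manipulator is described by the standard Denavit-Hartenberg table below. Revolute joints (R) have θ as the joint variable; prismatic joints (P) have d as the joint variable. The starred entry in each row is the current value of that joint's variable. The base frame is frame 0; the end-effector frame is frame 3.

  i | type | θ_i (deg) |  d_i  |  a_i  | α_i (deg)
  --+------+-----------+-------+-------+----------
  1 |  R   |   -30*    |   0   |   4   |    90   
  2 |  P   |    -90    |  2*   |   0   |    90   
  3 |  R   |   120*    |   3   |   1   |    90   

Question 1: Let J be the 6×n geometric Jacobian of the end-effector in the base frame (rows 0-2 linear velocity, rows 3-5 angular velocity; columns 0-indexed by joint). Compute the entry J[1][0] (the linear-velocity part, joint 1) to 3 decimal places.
-0.567

axis z_0 = ẑ; lever o_n−o_0 = (-0.5670,-2.9821,0.5000)
cross product → J_v[:, 0] = (2.9821,-0.5670,0.0000)
J_ω[:, 0] = z_0
entry J[1][0] = -0.5670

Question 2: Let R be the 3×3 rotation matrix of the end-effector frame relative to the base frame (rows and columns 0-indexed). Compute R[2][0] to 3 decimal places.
End-effector x-axis (col 0 of R) = (-0.4330,-0.7500,0.5000)
R[2][0] = 0.5000

0.500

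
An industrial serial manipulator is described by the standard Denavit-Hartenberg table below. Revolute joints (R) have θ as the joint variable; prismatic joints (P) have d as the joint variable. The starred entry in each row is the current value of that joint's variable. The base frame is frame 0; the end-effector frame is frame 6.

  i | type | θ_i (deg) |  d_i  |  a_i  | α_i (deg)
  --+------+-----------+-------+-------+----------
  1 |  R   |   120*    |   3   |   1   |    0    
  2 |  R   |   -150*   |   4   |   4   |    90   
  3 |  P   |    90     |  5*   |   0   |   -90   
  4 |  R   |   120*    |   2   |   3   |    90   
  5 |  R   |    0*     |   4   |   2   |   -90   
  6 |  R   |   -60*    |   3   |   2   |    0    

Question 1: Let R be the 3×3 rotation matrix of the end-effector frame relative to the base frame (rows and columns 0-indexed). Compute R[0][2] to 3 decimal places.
End-effector z-axis (col 2 of R) = (-0.8660,0.5000,0.0000)
R[0][2] = -0.8660

-0.866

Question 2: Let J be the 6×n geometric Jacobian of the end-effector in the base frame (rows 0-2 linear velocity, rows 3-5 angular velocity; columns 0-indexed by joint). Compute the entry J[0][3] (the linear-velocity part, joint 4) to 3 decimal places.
axis z_3 = (-0.8660,0.5000,0.0000); lever o_n−o_3 = (-0.2990,9.4821,1.9641)
cross product → J_v[:, 3] = (0.9821,1.7010,-8.0622)
J_ω[:, 3] = z_3
entry J[0][3] = 0.9821

0.982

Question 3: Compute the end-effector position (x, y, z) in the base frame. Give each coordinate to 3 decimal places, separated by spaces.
0.165 4.018 8.964

after link 1: o_1 = (-0.5000, 0.8660, 3.0000)
after link 2: o_2 = (2.9641, -1.1340, 7.0000)
after link 3: o_3 = (0.4641, -5.4641, 7.0000)
after link 4: o_4 = (0.0311, -2.2141, 5.5000)
after link 5: o_5 = (1.8971, 1.0179, 7.9641)
after link 6: o_6 = (0.1651, 4.0179, 8.9641)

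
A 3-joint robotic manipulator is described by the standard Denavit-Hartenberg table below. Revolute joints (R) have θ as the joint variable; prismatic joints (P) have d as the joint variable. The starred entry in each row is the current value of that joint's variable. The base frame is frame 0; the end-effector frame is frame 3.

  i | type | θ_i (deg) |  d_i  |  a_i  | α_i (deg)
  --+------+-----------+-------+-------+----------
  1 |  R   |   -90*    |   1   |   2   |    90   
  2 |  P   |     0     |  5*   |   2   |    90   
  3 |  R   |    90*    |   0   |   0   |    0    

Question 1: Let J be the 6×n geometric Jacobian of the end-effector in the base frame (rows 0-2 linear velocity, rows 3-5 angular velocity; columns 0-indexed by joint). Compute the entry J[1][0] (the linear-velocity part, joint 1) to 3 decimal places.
-5.000

axis z_0 = ẑ; lever o_n−o_0 = (-5.0000,-4.0000,1.0000)
cross product → J_v[:, 0] = (4.0000,-5.0000,0.0000)
J_ω[:, 0] = z_0
entry J[1][0] = -5.0000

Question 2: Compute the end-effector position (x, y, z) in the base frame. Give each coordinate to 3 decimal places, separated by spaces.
after link 1: o_1 = (0.0000, -2.0000, 1.0000)
after link 2: o_2 = (-5.0000, -4.0000, 1.0000)
after link 3: o_3 = (-5.0000, -4.0000, 1.0000)

-5.000 -4.000 1.000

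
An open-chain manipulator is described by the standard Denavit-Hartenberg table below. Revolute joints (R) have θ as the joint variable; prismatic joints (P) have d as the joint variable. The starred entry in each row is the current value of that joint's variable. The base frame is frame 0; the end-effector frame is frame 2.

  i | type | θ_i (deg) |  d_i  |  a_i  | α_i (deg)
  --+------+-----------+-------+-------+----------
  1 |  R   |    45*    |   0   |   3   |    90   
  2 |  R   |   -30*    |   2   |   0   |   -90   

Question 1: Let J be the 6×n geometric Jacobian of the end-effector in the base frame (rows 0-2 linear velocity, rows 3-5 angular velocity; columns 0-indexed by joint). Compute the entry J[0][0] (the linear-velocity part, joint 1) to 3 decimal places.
-0.707

axis z_0 = ẑ; lever o_n−o_0 = (3.5355,0.7071,0.0000)
cross product → J_v[:, 0] = (-0.7071,3.5355,0.0000)
J_ω[:, 0] = z_0
entry J[0][0] = -0.7071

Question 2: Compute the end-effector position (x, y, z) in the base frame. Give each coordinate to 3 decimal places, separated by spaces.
3.536 0.707 0.000

after link 1: o_1 = (2.1213, 2.1213, 0.0000)
after link 2: o_2 = (3.5355, 0.7071, 0.0000)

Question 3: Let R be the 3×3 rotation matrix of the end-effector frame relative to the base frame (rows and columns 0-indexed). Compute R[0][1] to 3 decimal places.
End-effector y-axis (col 1 of R) = (-0.7071,0.7071,-0.0000)
R[0][1] = -0.7071

-0.707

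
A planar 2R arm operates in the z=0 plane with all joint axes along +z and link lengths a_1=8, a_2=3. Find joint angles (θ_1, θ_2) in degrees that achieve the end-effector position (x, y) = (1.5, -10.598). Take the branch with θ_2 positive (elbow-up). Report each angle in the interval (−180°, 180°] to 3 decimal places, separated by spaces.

-90.001 30.004

cos θ_2 = (114.5676−8²−3²)/(2·8·3) = 0.8660; θ_2 = 30.0039° (elbow-up)
β = atan2(-10.5980,1.5000) = -81.9441°; ψ = atan2(1.5002,10.5980) = 8.0569°
θ_1 = β − ψ = -90.0009°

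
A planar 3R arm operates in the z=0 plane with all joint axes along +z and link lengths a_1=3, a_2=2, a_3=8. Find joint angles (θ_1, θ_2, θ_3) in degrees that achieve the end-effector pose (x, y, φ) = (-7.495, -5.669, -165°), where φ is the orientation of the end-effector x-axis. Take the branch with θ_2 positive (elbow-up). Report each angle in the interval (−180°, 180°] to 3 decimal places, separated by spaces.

wrist centre = target − a_3·(cos φ, sin φ) = (0.2324, -3.5984)
cos θ_2 = (13.0028−3²−2²)/(2·3·2) = 0.0002; θ_2 = 89.9864° (elbow-up)
β = atan2(-3.5984,0.2324) = -86.3047°; ψ = atan2(2.0000,3.0005) = 33.6859°
θ_1 = β − ψ = -119.9906°
θ_3 = φ − θ_1 − θ_2 = -134.9959° (wrapped to (-180°,180°])

-119.991 89.986 -134.996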